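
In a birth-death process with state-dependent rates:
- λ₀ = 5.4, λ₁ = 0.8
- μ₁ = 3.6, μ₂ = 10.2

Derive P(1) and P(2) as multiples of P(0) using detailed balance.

Balance equations:
State 0: λ₀P₀ = μ₁P₁ → P₁ = (λ₀/μ₁)P₀ = (5.4/3.6)P₀ = 1.5000P₀
State 1: P₂ = (λ₀λ₁)/(μ₁μ₂)P₀ = (5.4×0.8)/(3.6×10.2)P₀ = 0.1176P₀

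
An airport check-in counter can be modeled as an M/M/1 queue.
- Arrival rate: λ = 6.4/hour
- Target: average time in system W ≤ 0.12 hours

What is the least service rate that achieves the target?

For M/M/1: W = 1/(μ-λ)
Need W ≤ 0.12, so 1/(μ-λ) ≤ 0.12
μ - λ ≥ 1/0.12 = 8.3333
μ ≥ 6.4 + 8.3333 = 14.7333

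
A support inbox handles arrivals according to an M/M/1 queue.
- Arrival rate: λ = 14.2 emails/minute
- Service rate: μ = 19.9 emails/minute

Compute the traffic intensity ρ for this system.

Server utilization: ρ = λ/μ
ρ = 14.2/19.9 = 0.7136
The server is busy 71.36% of the time.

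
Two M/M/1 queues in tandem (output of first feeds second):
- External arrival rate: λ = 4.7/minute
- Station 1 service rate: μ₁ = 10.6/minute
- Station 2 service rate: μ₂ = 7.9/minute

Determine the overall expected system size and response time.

By Jackson's theorem, each station behaves as independent M/M/1.
Station 1: ρ₁ = 4.7/10.6 = 0.4434, L₁ = ρ₁/(1-ρ₁) = λ/(μ₁-λ) = 4.7/5.90 = 0.796610
Station 2: ρ₂ = 4.7/7.9 = 0.5949, L₂ = ρ₂/(1-ρ₂) = λ/(μ₂-λ) = 4.7/3.20 = 1.46875
Total: L = L₁ + L₂ = 0.796610 + 1.46875 = 2.2654
W = L/λ = 2.2654/4.7 = 0.4820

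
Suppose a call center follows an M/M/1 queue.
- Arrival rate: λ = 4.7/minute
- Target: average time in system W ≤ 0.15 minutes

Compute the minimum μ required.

For M/M/1: W = 1/(μ-λ)
Need W ≤ 0.15, so 1/(μ-λ) ≤ 0.15
μ - λ ≥ 1/0.15 = 6.6667
μ ≥ 4.7 + 6.6667 = 11.3667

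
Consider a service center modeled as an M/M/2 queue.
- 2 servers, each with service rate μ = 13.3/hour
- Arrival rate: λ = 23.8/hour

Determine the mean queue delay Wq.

Traffic intensity: ρ = λ/(cμ) = 23.8/(2×13.3) = 0.8947
Since ρ = 0.8947 < 1, system is stable.
Offered load a = λ/μ = cρ = 23.8/13.3 = 1.7895
P₀ = [ Σₙ₌₀^1 aⁿ/n! + a^2/(2!(1-ρ)) ]⁻¹
Σ = a^0/0! + a^1/1! = 1.0000 + 1.7895 = 2.7895
a^2/(2!(1-ρ)) = 3.202216/(2 × 0.1052632) = 15.2105
P₀ = 1/(2.7895 + 15.2105) = 0.05556
Lq = P₀·a^2·ρ / (2!(1-ρ)²) = 0.055555556 × 3.2022161 × 0.89473684 / (2 × 0.011080332) = 7.1827
Wq = Lq/λ = 7.1827/23.8 = 0.3018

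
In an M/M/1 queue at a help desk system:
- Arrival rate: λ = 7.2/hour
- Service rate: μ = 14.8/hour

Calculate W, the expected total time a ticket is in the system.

First, compute utilization: ρ = λ/μ = 7.2/14.8 = 0.4865
For M/M/1: W = 1/(μ-λ)
W = 1/(14.8-7.2) = 1/7.60
W = 0.1316 hours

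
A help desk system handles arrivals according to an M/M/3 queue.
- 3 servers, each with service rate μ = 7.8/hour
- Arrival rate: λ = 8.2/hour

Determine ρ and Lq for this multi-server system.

Traffic intensity: ρ = λ/(cμ) = 8.2/(3×7.8) = 0.3504
Since ρ = 0.3504 < 1, system is stable.
Offered load a = λ/μ = cρ = 8.2/7.8 = 1.0513
P₀ = [ Σₙ₌₀^2 aⁿ/n! + a^3/(3!(1-ρ)) ]⁻¹
Σ = a^0/0! + a^1/1! + a^2/2! = 1.0000 + 1.0513 + 0.5526 = 2.6039
a^3/(3!(1-ρ)) = 1.1619/(6 × 0.6496) = 0.2981
P₀ = 1/(2.6039 + 0.2981) = 0.3446
Lq = P₀·a^3·ρ / (3!(1-ρ)²) = 0.3446 × 1.1619 × 0.3504 / (6 × 0.4219) = 0.05542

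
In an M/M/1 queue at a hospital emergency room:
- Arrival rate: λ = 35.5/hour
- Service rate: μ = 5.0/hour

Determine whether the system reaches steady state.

Stability requires ρ = λ/(cμ) < 1
ρ = 35.5/(1 × 5.0) = 35.5/5.00 = 7.1000
Since 7.1000 ≥ 1, the system is UNSTABLE.
Queue grows without bound. Need μ > λ = 35.5.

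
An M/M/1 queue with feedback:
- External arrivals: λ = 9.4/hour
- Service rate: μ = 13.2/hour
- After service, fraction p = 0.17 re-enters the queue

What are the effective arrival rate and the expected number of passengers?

Effective arrival rate: λ_eff = λ/(1-p) = 9.4/(1-0.17) = 9.4/0.83 = 11.3253
ρ = λ_eff/μ = 11.3253/13.2 = 0.857977
L = ρ/(1-ρ) = 0.857977/(1-0.857977) = 6.0411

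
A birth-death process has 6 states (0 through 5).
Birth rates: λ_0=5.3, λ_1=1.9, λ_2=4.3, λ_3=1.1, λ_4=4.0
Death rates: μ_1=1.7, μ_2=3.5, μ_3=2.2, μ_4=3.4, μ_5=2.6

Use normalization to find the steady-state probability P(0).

Ratios P(n)/P(0) = (λ₀···λₙ₋₁)/(μ₁···μₙ):
P(1)/P(0) = (5.3)/(1.7) = 3.11765
P(2)/P(0) = (5.3×1.9)/(1.7×3.5) = 1.69244
P(3)/P(0) = (5.3×1.9×4.3)/(1.7×3.5×2.2) = 3.30794
P(4)/P(0) = (5.3×1.9×4.3×1.1)/(1.7×3.5×2.2×3.4) = 1.07022
P(5)/P(0) = (5.3×1.9×4.3×1.1×4.0)/(1.7×3.5×2.2×3.4×2.6) = 1.64649

Normalization: ∑ P(n) = 1
P(0) × (1.00000 + 3.11765 + 1.69244 + 3.30794 + 1.07022 + 1.64649) = 1
P(0) × 11.8347 = 1
P(0) = 1/11.8347 = 0.08450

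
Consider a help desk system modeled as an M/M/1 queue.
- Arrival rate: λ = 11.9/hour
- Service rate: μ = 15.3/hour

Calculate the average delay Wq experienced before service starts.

First, compute utilization: ρ = λ/μ = 11.9/15.3 = 0.7778
For M/M/1: Wq = λ/(μ(μ-λ))
Wq = 11.9/(15.3 × (15.3-11.9))
Wq = 11.9/(15.3 × 3.40)
Wq = 0.2288 hours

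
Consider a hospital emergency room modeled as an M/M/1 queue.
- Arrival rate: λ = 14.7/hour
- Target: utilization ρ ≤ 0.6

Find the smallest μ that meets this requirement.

ρ = λ/μ, so μ = λ/ρ
μ ≥ 14.7/0.6 = 24.5000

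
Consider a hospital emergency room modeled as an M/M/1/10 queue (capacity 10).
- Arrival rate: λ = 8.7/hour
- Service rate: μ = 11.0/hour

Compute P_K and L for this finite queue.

ρ = λ/μ = 8.7/11.0 = 0.7909
P₀ = (1-ρ)/(1-ρ^(K+1)) = (1-0.7909)/(1-0.7909^11) = 0.2091/0.9243 = 0.2262
P_K = P₀×ρ^K = 0.22624 × 0.7909^10 = 0.22624 × 0.095767 = 0.02167
Blocking probability P_10 = 0.02167 (2.17%)
L = ρ[1 - (K+1)ρ^K + Kρ^(K+1)] / [(1-ρ)(1-ρ^(K+1))]
L = 0.7909 × (1 - 11×0.095767 + 10×0.075742) / ((1 - 0.7909) × (1 - 0.075742)) = 2.8810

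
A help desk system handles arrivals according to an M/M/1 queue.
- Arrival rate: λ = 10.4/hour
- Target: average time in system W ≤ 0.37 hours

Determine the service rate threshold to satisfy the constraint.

For M/M/1: W = 1/(μ-λ)
Need W ≤ 0.37, so 1/(μ-λ) ≤ 0.37
μ - λ ≥ 1/0.37 = 2.7027
μ ≥ 10.4 + 2.7027 = 13.1027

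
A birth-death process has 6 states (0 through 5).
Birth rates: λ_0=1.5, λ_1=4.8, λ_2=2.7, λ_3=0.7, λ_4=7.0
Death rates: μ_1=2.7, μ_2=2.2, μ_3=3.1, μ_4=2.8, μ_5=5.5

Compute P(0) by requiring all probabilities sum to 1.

Ratios P(n)/P(0) = (λ₀···λₙ₋₁)/(μ₁···μₙ):
P(1)/P(0) = (1.5)/(2.7) = 0.5556
P(2)/P(0) = (1.5×4.8)/(2.7×2.2) = 1.2121
P(3)/P(0) = (1.5×4.8×2.7)/(2.7×2.2×3.1) = 1.0557
P(4)/P(0) = (1.5×4.8×2.7×0.7)/(2.7×2.2×3.1×2.8) = 0.2639
P(5)/P(0) = (1.5×4.8×2.7×0.7×7.0)/(2.7×2.2×3.1×2.8×5.5) = 0.3359

Normalization: ∑ P(n) = 1
P(0) × (1.0000 + 0.5556 + 1.2121 + 1.0557 + 0.2639 + 0.3359) = 1
P(0) × 4.4232 = 1
P(0) = 1/4.4232 = 0.2261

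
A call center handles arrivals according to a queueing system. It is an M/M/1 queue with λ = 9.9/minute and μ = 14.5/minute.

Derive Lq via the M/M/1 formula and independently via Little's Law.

Method 1 (direct): Lq = λ²/(μ(μ-λ)) = 98.01/(14.5 × 4.60) = 1.4694

Method 2 (Little's Law):
W = 1/(μ-λ) = 1/4.60 = 0.2173913
Wq = W - 1/μ = 0.2173913 - 0.06896552 = 0.148426
Lq = λWq = 9.9 × 0.148426 = 1.4694 ✔ (matches Method 1)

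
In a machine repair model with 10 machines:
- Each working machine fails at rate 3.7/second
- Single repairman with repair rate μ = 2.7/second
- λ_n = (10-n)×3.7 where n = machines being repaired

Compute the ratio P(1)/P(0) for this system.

P(1)/P(0) = ∏_{i=0}^{1-1} λ_i/μ_{i+1}
= (10-0)×3.7/2.7
= 13.7037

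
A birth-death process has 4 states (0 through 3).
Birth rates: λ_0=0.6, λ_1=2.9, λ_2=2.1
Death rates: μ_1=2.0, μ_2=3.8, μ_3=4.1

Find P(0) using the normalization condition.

Ratios P(n)/P(0) = (λ₀···λₙ₋₁)/(μ₁···μₙ):
P(1)/P(0) = (0.6)/(2.0) = 0.3000
P(2)/P(0) = (0.6×2.9)/(2.0×3.8) = 0.2289
P(3)/P(0) = (0.6×2.9×2.1)/(2.0×3.8×4.1) = 0.1173

Normalization: ∑ P(n) = 1
P(0) × (1.0000 + 0.3000 + 0.2289 + 0.1173) = 1
P(0) × 1.6462 = 1
P(0) = 1/1.6462 = 0.6075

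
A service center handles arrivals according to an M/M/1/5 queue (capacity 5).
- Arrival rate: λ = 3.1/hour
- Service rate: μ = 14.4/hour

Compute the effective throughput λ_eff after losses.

ρ = λ/μ = 3.1/14.4 = 0.21528
P₀ = (1-ρ)/(1-ρ^(K+1)) = (1-0.21528)/(1-0.21528^6) = 0.7847/0.9999 = 0.7848
P_K = P₀×ρ^K = 0.7848 × 0.21528^5 = 0.7848 × 0.0004624 = 0.0003629
λ_eff = λ(1-P_K) = 3.1 × (1 - 0.0003629) = 3.1 × 0.99964 = 3.0989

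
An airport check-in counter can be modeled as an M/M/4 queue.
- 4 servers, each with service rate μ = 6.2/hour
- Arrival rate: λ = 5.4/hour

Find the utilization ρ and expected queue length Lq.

Traffic intensity: ρ = λ/(cμ) = 5.4/(4×6.2) = 0.2177
Since ρ = 0.2177 < 1, system is stable.
Offered load a = λ/μ = cρ = 5.4/6.2 = 0.8710
P₀ = [ Σₙ₌₀^3 aⁿ/n! + a^4/(4!(1-ρ)) ]⁻¹
Σ = a^0/0! + a^1/1! + a^2/2! + a^3/3! = 1.0000 + 0.8710 + 0.3793 + 0.1101 = 2.3604
a^4/(4!(1-ρ)) = 0.5755/(24 × 0.7823) = 0.03065
P₀ = 1/(2.3604 + 0.03065) = 0.4182
Lq = P₀·a^4·ρ / (4!(1-ρ)²) = 0.4182 × 0.5755 × 0.2177 / (24 × 0.6119) = 0.003568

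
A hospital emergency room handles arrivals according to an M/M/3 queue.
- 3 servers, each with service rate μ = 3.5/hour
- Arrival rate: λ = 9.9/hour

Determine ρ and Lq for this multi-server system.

Traffic intensity: ρ = λ/(cμ) = 9.9/(3×3.5) = 0.9429
Since ρ = 0.9429 < 1, system is stable.
Offered load a = λ/μ = cρ = 9.9/3.5 = 2.8286
P₀ = [ Σₙ₌₀^2 aⁿ/n! + a^3/(3!(1-ρ)) ]⁻¹
Σ = a^0/0! + a^1/1! + a^2/2! = 1.0000 + 2.8286 + 4.0004 = 7.8290
a^3/(3!(1-ρ)) = 22.6309/(6 × 0.0571429) = 66.0067
P₀ = 1/(7.8290 + 66.0067) = 0.01354
Lq = P₀·a^3·ρ / (3!(1-ρ)²) = 0.0135436 × 22.6309 × 0.942857 / (6 × 0.00326531) = 14.7505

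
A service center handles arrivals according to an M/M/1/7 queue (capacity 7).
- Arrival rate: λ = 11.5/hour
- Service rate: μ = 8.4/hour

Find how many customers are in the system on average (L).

ρ = λ/μ = 11.5/8.4 = 1.36905
P₀ = (1-ρ)/(1-ρ^(K+1)) = (1-1.36905)/(1-1.36905^8) = -0.36905/-11.3411 = 0.03254
P_K = P₀×ρ^K = 0.03254 × 1.36905^7 = 0.03254 × 9.0144 = 0.2933
L = ρ[1 - (K+1)ρ^K + Kρ^(K+1)] / [(1-ρ)(1-ρ^(K+1))]
L = 1.36905 × (1 - 8×9.01437 + 7×12.3411) / ((1 - 1.36905) × (1 - 12.3411)) = 4.9957 customers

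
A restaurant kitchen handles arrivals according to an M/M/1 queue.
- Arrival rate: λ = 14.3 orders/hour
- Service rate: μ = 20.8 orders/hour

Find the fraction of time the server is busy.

Server utilization: ρ = λ/μ
ρ = 14.3/20.8 = 0.6875
The server is busy 68.75% of the time.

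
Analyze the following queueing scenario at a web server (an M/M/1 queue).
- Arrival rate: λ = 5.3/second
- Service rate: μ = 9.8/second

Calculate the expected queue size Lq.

ρ = λ/μ = 5.3/9.8 = 0.5408
For M/M/1: Lq = λ²/(μ(μ-λ))
Lq = 28.09/(9.8 × 4.50)
Lq = 0.6370 requests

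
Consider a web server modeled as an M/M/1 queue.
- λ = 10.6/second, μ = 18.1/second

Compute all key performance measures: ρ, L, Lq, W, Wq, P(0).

Step 1: ρ = λ/μ = 10.6/18.1 = 0.5856
Step 2: L = λ/(μ-λ) = 10.6/7.50 = 1.4133
Step 3: Lq = λ²/(μ(μ-λ)) = 112.36/(18.1×7.50) = 0.8277
Step 4: W = 1/(μ-λ) = 1/7.50 = 0.13333
Step 5: Wq = λ/(μ(μ-λ)) = 10.6/(18.1×7.50) = 0.07808
Step 6: P(0) = 1-ρ = 0.4144
Verify: L = λW = 10.6×0.13333 = 1.4133 ✔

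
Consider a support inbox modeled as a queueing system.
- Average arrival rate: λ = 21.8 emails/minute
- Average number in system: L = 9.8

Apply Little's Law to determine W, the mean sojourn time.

Little's Law: L = λW, so W = L/λ
W = 9.8/21.8 = 0.4495 minutes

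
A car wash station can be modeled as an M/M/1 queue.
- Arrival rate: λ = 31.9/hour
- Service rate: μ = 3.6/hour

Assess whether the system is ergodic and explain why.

Stability requires ρ = λ/(cμ) < 1
ρ = 31.9/(1 × 3.6) = 31.9/3.60 = 8.8611
Since 8.8611 ≥ 1, the system is UNSTABLE.
Queue grows without bound. Need μ > λ = 31.9.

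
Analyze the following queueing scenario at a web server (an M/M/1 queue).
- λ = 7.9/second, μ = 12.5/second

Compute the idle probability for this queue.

ρ = λ/μ = 7.9/12.5 = 0.6320
P(0) = 1 - ρ = 1 - 0.6320 = 0.3680
The server is idle 36.80% of the time.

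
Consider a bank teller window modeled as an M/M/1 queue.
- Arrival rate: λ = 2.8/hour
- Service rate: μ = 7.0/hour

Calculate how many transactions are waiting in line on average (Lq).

ρ = λ/μ = 2.8/7.0 = 0.4000
For M/M/1: Lq = λ²/(μ(μ-λ))
Lq = 7.84/(7.0 × 4.20)
Lq = 0.2667 transactions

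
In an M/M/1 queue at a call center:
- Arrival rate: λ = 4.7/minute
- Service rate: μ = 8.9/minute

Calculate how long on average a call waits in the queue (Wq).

First, compute utilization: ρ = λ/μ = 4.7/8.9 = 0.5281
For M/M/1: Wq = λ/(μ(μ-λ))
Wq = 4.7/(8.9 × (8.9-4.7))
Wq = 4.7/(8.9 × 4.20)
Wq = 0.1257 minutes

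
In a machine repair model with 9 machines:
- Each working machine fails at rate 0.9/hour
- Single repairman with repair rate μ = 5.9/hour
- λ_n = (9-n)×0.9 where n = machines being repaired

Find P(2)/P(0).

P(2)/P(0) = ∏_{i=0}^{2-1} λ_i/μ_{i+1}
= (9-0)×0.9/5.9 × (9-1)×0.9/5.9
= 1.6754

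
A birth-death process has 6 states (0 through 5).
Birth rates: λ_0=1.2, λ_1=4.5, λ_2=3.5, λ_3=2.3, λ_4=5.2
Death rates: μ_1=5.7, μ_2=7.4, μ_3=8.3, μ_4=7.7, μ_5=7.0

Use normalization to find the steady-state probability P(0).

Ratios P(n)/P(0) = (λ₀···λₙ₋₁)/(μ₁···μₙ):
P(1)/P(0) = (1.2)/(5.7) = 0.2105
P(2)/P(0) = (1.2×4.5)/(5.7×7.4) = 0.1280
P(3)/P(0) = (1.2×4.5×3.5)/(5.7×7.4×8.3) = 0.05399
P(4)/P(0) = (1.2×4.5×3.5×2.3)/(5.7×7.4×8.3×7.7) = 0.01613
P(5)/P(0) = (1.2×4.5×3.5×2.3×5.2)/(5.7×7.4×8.3×7.7×7.0) = 0.01198

Normalization: ∑ P(n) = 1
P(0) × (1.0000 + 0.2105 + 0.1280 + 0.05399 + 0.01613 + 0.01198) = 1
P(0) × 1.4206 = 1
P(0) = 1/1.4206 = 0.7039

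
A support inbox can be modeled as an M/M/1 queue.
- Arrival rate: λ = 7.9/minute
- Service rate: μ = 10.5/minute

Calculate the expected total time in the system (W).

First, compute utilization: ρ = λ/μ = 7.9/10.5 = 0.7524
For M/M/1: W = 1/(μ-λ)
W = 1/(10.5-7.9) = 1/2.60
W = 0.3846 minutes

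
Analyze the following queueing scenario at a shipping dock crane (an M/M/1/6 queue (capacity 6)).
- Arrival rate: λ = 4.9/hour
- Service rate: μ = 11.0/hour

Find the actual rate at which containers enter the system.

ρ = λ/μ = 4.9/11.0 = 0.44545
P₀ = (1-ρ)/(1-ρ^(K+1)) = (1-0.44545)/(1-0.44545^7) = 0.55455/0.99652 = 0.5565
P_K = P₀×ρ^K = 0.5565 × 0.44545^6 = 0.5565 × 0.007813 = 0.004348
λ_eff = λ(1-P_K) = 4.9 × (1 - 0.004348) = 4.9 × 0.99565 = 4.8787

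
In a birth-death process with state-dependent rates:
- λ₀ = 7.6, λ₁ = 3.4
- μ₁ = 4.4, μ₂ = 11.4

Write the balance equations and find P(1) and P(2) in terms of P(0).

Balance equations:
State 0: λ₀P₀ = μ₁P₁ → P₁ = (λ₀/μ₁)P₀ = (7.6/4.4)P₀ = 1.7273P₀
State 1: P₂ = (λ₀λ₁)/(μ₁μ₂)P₀ = (7.6×3.4)/(4.4×11.4)P₀ = 0.5152P₀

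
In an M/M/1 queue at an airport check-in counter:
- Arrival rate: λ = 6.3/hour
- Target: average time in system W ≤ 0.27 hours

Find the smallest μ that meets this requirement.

For M/M/1: W = 1/(μ-λ)
Need W ≤ 0.27, so 1/(μ-λ) ≤ 0.27
μ - λ ≥ 1/0.27 = 3.7037
μ ≥ 6.3 + 3.7037 = 10.0037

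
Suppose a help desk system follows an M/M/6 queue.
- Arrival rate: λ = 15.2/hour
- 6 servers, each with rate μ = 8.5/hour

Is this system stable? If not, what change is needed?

Stability requires ρ = λ/(cμ) < 1
ρ = 15.2/(6 × 8.5) = 15.2/51.00 = 0.2980
Since 0.2980 < 1, the system is STABLE.
The servers are busy 29.80% of the time.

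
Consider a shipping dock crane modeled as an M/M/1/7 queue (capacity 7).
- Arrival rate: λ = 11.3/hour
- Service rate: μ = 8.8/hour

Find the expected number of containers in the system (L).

ρ = λ/μ = 11.3/8.8 = 1.2841
P₀ = (1-ρ)/(1-ρ^(K+1)) = (1-1.2841)/(1-1.2841^8) = -0.2841/-6.3925 = 0.04444
P_K = P₀×ρ^K = 0.044443 × 1.2841^7 = 0.044443 × 5.7569 = 0.2559
L = ρ[1 - (K+1)ρ^K + Kρ^(K+1)] / [(1-ρ)(1-ρ^(K+1))]
L = 1.2841 × (1 - 8×5.75694 + 7×7.39249) / ((1 - 1.2841) × (1 - 7.39249)) = 4.7316 containers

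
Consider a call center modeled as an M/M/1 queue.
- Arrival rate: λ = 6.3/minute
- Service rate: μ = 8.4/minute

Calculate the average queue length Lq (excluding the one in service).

ρ = λ/μ = 6.3/8.4 = 0.7500
For M/M/1: Lq = λ²/(μ(μ-λ))
Lq = 39.69/(8.4 × 2.10)
Lq = 2.2500 calls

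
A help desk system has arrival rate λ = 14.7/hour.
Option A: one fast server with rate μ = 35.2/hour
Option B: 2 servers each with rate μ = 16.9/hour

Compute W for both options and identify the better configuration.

Option A: single server μ = 35.2 (M/M/1)
  ρ_A = 14.7/35.2 = 0.4176
  W_A = 1/(μ-λ) = 1/(35.2-14.7) = 1/20.50 = 0.04878

Option B: 2 servers μ = 16.9 (M/M/2)
  ρ_B = λ/(cμ) = 14.7/(2×16.9) = 0.4349
  Offered load a = λ/μ = cρ = 14.7/16.9 = 0.8698
  P₀ = [ Σₙ₌₀^1 aⁿ/n! + a^2/(2!(1-ρ)) ]⁻¹
  Σ = a^0/0! + a^1/1! = 1.0000 + 0.8698 = 1.8698
  a^2/(2!(1-ρ)) = 0.7566/(2 × 0.5651) = 0.6694
  P₀ = 1/(1.8698 + 0.6694) = 0.3938
  Lq = P₀·a^2·ρ / (2!(1-ρ)²) = 0.3938 × 0.7566 × 0.4349 / (2 × 0.3193) = 0.2029
  Wq_B = Lq/λ = 0.2029/14.7 = 0.01380
  W_B = Wq_B + 1/μ = 0.01380 + 0.05917 = 0.07297

Since W_A = 0.04878 < W_B = 0.07297, Option A (single fast server) has the shorter time in system.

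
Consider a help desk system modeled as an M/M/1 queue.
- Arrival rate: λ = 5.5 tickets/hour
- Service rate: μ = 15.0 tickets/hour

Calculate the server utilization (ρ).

Server utilization: ρ = λ/μ
ρ = 5.5/15.0 = 0.3667
The server is busy 36.67% of the time.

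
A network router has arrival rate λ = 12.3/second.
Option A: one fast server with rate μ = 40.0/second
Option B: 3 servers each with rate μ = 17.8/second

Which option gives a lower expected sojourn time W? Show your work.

Option A: single server μ = 40.0 (M/M/1)
  ρ_A = 12.3/40.0 = 0.3075
  W_A = 1/(μ-λ) = 1/(40.0-12.3) = 1/27.70 = 0.03610

Option B: 3 servers μ = 17.8 (M/M/3)
  ρ_B = λ/(cμ) = 12.3/(3×17.8) = 0.2303
  Offered load a = λ/μ = cρ = 12.3/17.8 = 0.6910
  P₀ = [ Σₙ₌₀^2 aⁿ/n! + a^3/(3!(1-ρ)) ]⁻¹
  Σ = a^0/0! + a^1/1! + a^2/2! = 1.0000 + 0.69101 + 0.23875 = 1.9298
  a^3/(3!(1-ρ)) = 0.32996/(6 × 0.76966) = 0.07145
  P₀ = 1/(1.9298 + 0.07145) = 0.4997
  Lq = P₀·a^3·ρ / (3!(1-ρ)²) = 0.4997 × 0.3300 × 0.2303 / (6 × 0.5924) = 0.01068
  Wq_B = Lq/λ = 0.010685/12.3 = 0.0008687
  W_B = Wq_B + 1/μ = 0.0008687 + 0.05618 = 0.05705

Since W_A = 0.03610 < W_B = 0.05705, Option A (single fast server) has the shorter time in system.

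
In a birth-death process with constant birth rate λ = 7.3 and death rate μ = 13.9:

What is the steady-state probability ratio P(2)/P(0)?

For constant rates: P(n)/P(0) = (λ/μ)^n
P(2)/P(0) = (7.3/13.9)^2 = 0.5252^2 = 0.2758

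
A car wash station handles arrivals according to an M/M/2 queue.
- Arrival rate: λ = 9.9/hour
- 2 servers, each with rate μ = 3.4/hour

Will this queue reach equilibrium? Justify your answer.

Stability requires ρ = λ/(cμ) < 1
ρ = 9.9/(2 × 3.4) = 9.9/6.80 = 1.4559
Since 1.4559 ≥ 1, the system is UNSTABLE.
Need c > λ/μ = 9.9/3.4 = 2.91.
Minimum servers needed: c = 3.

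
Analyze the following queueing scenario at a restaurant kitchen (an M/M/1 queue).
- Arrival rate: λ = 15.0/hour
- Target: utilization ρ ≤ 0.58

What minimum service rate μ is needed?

ρ = λ/μ, so μ = λ/ρ
μ ≥ 15.0/0.58 = 25.8621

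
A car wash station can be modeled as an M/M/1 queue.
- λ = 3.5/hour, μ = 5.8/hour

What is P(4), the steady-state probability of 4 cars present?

ρ = λ/μ = 3.5/5.8 = 0.603448
P(n) = (1-ρ)ρⁿ
P(4) = (1-0.603448) × 0.603448^4
P(4) = 0.39655 × 0.13260
P(4) = 0.05258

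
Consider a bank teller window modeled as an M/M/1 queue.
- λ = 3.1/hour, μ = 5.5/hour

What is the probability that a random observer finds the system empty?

ρ = λ/μ = 3.1/5.5 = 0.5636
P(0) = 1 - ρ = 1 - 0.5636 = 0.4364
The server is idle 43.64% of the time.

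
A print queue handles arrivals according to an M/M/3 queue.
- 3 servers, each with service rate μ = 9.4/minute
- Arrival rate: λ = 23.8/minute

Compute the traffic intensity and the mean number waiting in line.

Traffic intensity: ρ = λ/(cμ) = 23.8/(3×9.4) = 0.8440
Since ρ = 0.8440 < 1, system is stable.
Offered load a = λ/μ = cρ = 23.8/9.4 = 2.5319
P₀ = [ Σₙ₌₀^2 aⁿ/n! + a^3/(3!(1-ρ)) ]⁻¹
Σ = a^0/0! + a^1/1! + a^2/2! = 1.0000 + 2.5319 + 3.2053 = 6.7372
a^3/(3!(1-ρ)) = 16.23108/(6 × 0.1560284) = 17.3377
P₀ = 1/(6.7372 + 17.3377) = 0.04154
Lq = P₀·a^3·ρ / (3!(1-ρ)²) = 0.041537 × 16.2311 × 0.84397 / (6 × 0.024345) = 3.8954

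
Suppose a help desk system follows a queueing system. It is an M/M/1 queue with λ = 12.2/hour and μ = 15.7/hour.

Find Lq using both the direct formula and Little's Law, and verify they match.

Method 1 (direct): Lq = λ²/(μ(μ-λ)) = 148.84/(15.7 × 3.50) = 2.7086

Method 2 (Little's Law):
W = 1/(μ-λ) = 1/3.50 = 0.28571
Wq = W - 1/μ = 0.28571 - 0.063694 = 0.22202
Lq = λWq = 12.2 × 0.22202 = 2.7086 ✔ (matches Method 1)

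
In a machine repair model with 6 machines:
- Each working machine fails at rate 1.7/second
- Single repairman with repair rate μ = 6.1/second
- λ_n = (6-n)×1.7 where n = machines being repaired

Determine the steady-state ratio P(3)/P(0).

P(3)/P(0) = ∏_{i=0}^{3-1} λ_i/μ_{i+1}
= (6-0)×1.7/6.1 × (6-1)×1.7/6.1 × (6-2)×1.7/6.1
= 2.5974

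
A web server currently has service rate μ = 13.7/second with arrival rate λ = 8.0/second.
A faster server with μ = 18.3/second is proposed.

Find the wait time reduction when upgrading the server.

System 1: ρ₁ = 8.0/13.7 = 0.5839, W₁ = 1/(13.7-8.0) = 0.17544
System 2: ρ₂ = 8.0/18.3 = 0.4372, W₂ = 1/(18.3-8.0) = 0.097087
Improvement: (W₁-W₂)/W₁ = (0.17544-0.097087)/0.17544 = 44.66%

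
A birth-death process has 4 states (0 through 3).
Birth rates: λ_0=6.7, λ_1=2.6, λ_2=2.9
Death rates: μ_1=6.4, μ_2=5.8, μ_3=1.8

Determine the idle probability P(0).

Ratios P(n)/P(0) = (λ₀···λₙ₋₁)/(μ₁···μₙ):
P(1)/P(0) = (6.7)/(6.4) = 1.04688
P(2)/P(0) = (6.7×2.6)/(6.4×5.8) = 0.469289
P(3)/P(0) = (6.7×2.6×2.9)/(6.4×5.8×1.8) = 0.756076

Normalization: ∑ P(n) = 1
P(0) × (1.00000 + 1.04688 + 0.469289 + 0.756076) = 1
P(0) × 3.2722 = 1
P(0) = 1/3.2722 = 0.3056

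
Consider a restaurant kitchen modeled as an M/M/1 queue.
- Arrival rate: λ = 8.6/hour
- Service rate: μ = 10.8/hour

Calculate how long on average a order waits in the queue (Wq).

First, compute utilization: ρ = λ/μ = 8.6/10.8 = 0.7963
For M/M/1: Wq = λ/(μ(μ-λ))
Wq = 8.6/(10.8 × (10.8-8.6))
Wq = 8.6/(10.8 × 2.20)
Wq = 0.3620 hours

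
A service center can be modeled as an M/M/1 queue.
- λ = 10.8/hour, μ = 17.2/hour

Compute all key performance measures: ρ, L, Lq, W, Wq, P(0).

Step 1: ρ = λ/μ = 10.8/17.2 = 0.6279
Step 2: L = λ/(μ-λ) = 10.8/6.40 = 1.6875
Step 3: Lq = λ²/(μ(μ-λ)) = 116.64/(17.2×6.40) = 1.0596
Step 4: W = 1/(μ-λ) = 1/6.40 = 0.15625
Step 5: Wq = λ/(μ(μ-λ)) = 10.8/(17.2×6.40) = 0.09811
Step 6: P(0) = 1-ρ = 0.3721
Verify: L = λW = 10.8×0.15625 = 1.6875 ✔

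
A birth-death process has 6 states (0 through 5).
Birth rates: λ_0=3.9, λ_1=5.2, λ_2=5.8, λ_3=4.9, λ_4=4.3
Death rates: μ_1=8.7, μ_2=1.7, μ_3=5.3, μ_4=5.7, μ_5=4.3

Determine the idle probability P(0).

Ratios P(n)/P(0) = (λ₀···λₙ₋₁)/(μ₁···μₙ):
P(1)/P(0) = (3.9)/(8.7) = 0.448276
P(2)/P(0) = (3.9×5.2)/(8.7×1.7) = 1.37120
P(3)/P(0) = (3.9×5.2×5.8)/(8.7×1.7×5.3) = 1.50055
P(4)/P(0) = (3.9×5.2×5.8×4.9)/(8.7×1.7×5.3×5.7) = 1.28995
P(5)/P(0) = (3.9×5.2×5.8×4.9×4.3)/(8.7×1.7×5.3×5.7×4.3) = 1.28995

Normalization: ∑ P(n) = 1
P(0) × (1.00000 + 0.448276 + 1.37120 + 1.50055 + 1.28995 + 1.28995) = 1
P(0) × 6.8999 = 1
P(0) = 1/6.8999 = 0.1449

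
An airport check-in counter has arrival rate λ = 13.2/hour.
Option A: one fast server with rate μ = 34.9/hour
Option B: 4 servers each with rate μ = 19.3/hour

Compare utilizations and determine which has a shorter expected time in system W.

Option A: single server μ = 34.9 (M/M/1)
  ρ_A = 13.2/34.9 = 0.3782
  W_A = 1/(μ-λ) = 1/(34.9-13.2) = 1/21.70 = 0.04608

Option B: 4 servers μ = 19.3 (M/M/4)
  ρ_B = λ/(cμ) = 13.2/(4×19.3) = 0.1710
  Offered load a = λ/μ = cρ = 13.2/19.3 = 0.6839
  P₀ = [ Σₙ₌₀^3 aⁿ/n! + a^4/(4!(1-ρ)) ]⁻¹
  Σ = a^0/0! + a^1/1! + a^2/2! + a^3/3! = 1.0000 + 0.6839 + 0.2339 + 0.05332 = 1.9711
  a^4/(4!(1-ρ)) = 0.2188/(24 × 0.8290) = 0.01100
  P₀ = 1/(1.9711 + 0.01100) = 0.5045
  Lq = P₀·a^4·ρ / (4!(1-ρ)²) = 0.5045 × 0.2188 × 0.1710 / (24 × 0.6873) = 0.001144
  Wq_B = Lq/λ = 0.0011443/13.2 = 0.00008669
  W_B = Wq_B + 1/μ = 0.00008669 + 0.05181 = 0.05190

Since W_A = 0.04608 < W_B = 0.05190, Option A (single fast server) has the shorter time in system.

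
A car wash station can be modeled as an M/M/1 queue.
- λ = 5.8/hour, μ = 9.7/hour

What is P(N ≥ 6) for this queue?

ρ = λ/μ = 5.8/9.7 = 0.59794
P(N ≥ n) = ρⁿ
P(N ≥ 6) = 0.59794^6
P(N ≥ 6) = 0.04570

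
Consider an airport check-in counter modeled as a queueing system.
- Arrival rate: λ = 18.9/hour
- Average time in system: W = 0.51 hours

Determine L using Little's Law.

Little's Law: L = λW
L = 18.9 × 0.51 = 9.6390 passengers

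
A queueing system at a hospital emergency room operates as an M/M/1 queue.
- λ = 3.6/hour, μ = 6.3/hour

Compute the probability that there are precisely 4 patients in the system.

ρ = λ/μ = 3.6/6.3 = 0.57143
P(n) = (1-ρ)ρⁿ
P(4) = (1-0.57143) × 0.57143^4
P(4) = 0.428570 × 0.106623
P(4) = 0.04570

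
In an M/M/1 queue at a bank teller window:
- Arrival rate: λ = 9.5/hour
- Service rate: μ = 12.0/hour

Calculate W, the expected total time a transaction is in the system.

First, compute utilization: ρ = λ/μ = 9.5/12.0 = 0.7917
For M/M/1: W = 1/(μ-λ)
W = 1/(12.0-9.5) = 1/2.50
W = 0.4000 hours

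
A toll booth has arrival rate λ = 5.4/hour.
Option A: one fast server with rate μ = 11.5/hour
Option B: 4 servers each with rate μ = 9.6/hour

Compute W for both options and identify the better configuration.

Option A: single server μ = 11.5 (M/M/1)
  ρ_A = 5.4/11.5 = 0.4696
  W_A = 1/(μ-λ) = 1/(11.5-5.4) = 1/6.10 = 0.1639

Option B: 4 servers μ = 9.6 (M/M/4)
  ρ_B = λ/(cμ) = 5.4/(4×9.6) = 0.1406
  Offered load a = λ/μ = cρ = 5.4/9.6 = 0.5625
  P₀ = [ Σₙ₌₀^3 aⁿ/n! + a^4/(4!(1-ρ)) ]⁻¹
  Σ = a^0/0! + a^1/1! + a^2/2! + a^3/3! = 1.0000 + 0.5625 + 0.1582 + 0.02966 = 1.7504
  a^4/(4!(1-ρ)) = 0.10011/(24 × 0.85938) = 0.004854
  P₀ = 1/(1.7504 + 0.004854) = 0.5697
  Lq = P₀·a^4·ρ / (4!(1-ρ)²) = 0.56973 × 0.10011 × 0.14063 / (24 × 0.73853) = 0.0004525
  Wq_B = Lq/λ = 0.0004525/5.4 = 0.00008380
  W_B = Wq_B + 1/μ = 0.00008380 + 0.1042 = 0.1043

Since W_B = 0.1043 < W_A = 0.1639, Option B (multiple servers) has the shorter time in system.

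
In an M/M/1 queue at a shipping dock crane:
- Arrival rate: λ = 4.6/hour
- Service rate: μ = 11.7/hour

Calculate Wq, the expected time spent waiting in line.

First, compute utilization: ρ = λ/μ = 4.6/11.7 = 0.3932
For M/M/1: Wq = λ/(μ(μ-λ))
Wq = 4.6/(11.7 × (11.7-4.6))
Wq = 4.6/(11.7 × 7.10)
Wq = 0.05537 hours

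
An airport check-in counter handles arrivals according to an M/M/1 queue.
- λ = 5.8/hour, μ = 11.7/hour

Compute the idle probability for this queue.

ρ = λ/μ = 5.8/11.7 = 0.4957
P(0) = 1 - ρ = 1 - 0.4957 = 0.5043
The server is idle 50.43% of the time.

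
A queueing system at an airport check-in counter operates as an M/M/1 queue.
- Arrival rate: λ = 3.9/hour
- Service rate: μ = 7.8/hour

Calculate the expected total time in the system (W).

First, compute utilization: ρ = λ/μ = 3.9/7.8 = 0.5000
For M/M/1: W = 1/(μ-λ)
W = 1/(7.8-3.9) = 1/3.90
W = 0.2564 hours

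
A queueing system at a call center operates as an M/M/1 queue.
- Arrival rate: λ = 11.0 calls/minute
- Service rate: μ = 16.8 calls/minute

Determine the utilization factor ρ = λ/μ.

Server utilization: ρ = λ/μ
ρ = 11.0/16.8 = 0.6548
The server is busy 65.48% of the time.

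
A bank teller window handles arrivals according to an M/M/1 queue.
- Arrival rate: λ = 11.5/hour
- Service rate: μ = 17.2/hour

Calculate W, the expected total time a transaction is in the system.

First, compute utilization: ρ = λ/μ = 11.5/17.2 = 0.6686
For M/M/1: W = 1/(μ-λ)
W = 1/(17.2-11.5) = 1/5.70
W = 0.1754 hours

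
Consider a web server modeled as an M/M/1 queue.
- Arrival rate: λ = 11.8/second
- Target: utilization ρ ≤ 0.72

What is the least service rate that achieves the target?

ρ = λ/μ, so μ = λ/ρ
μ ≥ 11.8/0.72 = 16.3889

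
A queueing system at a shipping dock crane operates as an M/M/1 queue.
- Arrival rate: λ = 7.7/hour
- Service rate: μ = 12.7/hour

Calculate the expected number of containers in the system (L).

ρ = λ/μ = 7.7/12.7 = 0.6063
For M/M/1: L = λ/(μ-λ)
L = 7.7/(12.7-7.7) = 7.7/5.00
L = 1.5400 containers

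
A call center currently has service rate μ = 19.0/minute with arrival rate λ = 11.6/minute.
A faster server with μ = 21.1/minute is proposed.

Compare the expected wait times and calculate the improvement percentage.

System 1: ρ₁ = 11.6/19.0 = 0.6105, W₁ = 1/(19.0-11.6) = 0.13514
System 2: ρ₂ = 11.6/21.1 = 0.5498, W₂ = 1/(21.1-11.6) = 0.10526
Improvement: (W₁-W₂)/W₁ = (0.13514-0.10526)/0.13514 = 22.11%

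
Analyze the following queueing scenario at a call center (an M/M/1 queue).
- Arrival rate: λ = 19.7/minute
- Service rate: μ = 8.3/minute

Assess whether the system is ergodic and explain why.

Stability requires ρ = λ/(cμ) < 1
ρ = 19.7/(1 × 8.3) = 19.7/8.30 = 2.3735
Since 2.3735 ≥ 1, the system is UNSTABLE.
Queue grows without bound. Need μ > λ = 19.7.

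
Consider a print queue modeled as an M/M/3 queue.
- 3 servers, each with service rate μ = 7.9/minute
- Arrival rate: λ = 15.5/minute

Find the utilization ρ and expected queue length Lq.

Traffic intensity: ρ = λ/(cμ) = 15.5/(3×7.9) = 0.6540
Since ρ = 0.6540 < 1, system is stable.
Offered load a = λ/μ = cρ = 15.5/7.9 = 1.9620
P₀ = [ Σₙ₌₀^2 aⁿ/n! + a^3/(3!(1-ρ)) ]⁻¹
Σ = a^0/0! + a^1/1! + a^2/2! = 1.0000 + 1.9620 + 1.9248 = 4.8868
a^3/(3!(1-ρ)) = 7.5529/(6 × 0.34599) = 3.6383
P₀ = 1/(4.8868 + 3.6383) = 0.1173
Lq = P₀·a^3·ρ / (3!(1-ρ)²) = 0.11730 × 7.5529 × 0.65401 / (6 × 0.11971) = 0.8067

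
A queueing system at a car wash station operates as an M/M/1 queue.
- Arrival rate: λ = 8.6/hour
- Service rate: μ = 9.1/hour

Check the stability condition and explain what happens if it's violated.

Stability requires ρ = λ/(cμ) < 1
ρ = 8.6/(1 × 9.1) = 8.6/9.10 = 0.9451
Since 0.9451 < 1, the system is STABLE.
The server is busy 94.51% of the time.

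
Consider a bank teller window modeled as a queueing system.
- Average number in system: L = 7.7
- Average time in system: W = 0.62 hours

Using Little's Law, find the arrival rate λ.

Little's Law: L = λW, so λ = L/W
λ = 7.7/0.62 = 12.4194 transactions/hour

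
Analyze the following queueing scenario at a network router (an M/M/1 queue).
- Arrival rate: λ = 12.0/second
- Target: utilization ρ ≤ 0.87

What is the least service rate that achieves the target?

ρ = λ/μ, so μ = λ/ρ
μ ≥ 12.0/0.87 = 13.7931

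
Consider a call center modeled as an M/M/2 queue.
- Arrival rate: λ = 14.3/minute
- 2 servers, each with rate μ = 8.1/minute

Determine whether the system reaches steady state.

Stability requires ρ = λ/(cμ) < 1
ρ = 14.3/(2 × 8.1) = 14.3/16.20 = 0.8827
Since 0.8827 < 1, the system is STABLE.
The servers are busy 88.27% of the time.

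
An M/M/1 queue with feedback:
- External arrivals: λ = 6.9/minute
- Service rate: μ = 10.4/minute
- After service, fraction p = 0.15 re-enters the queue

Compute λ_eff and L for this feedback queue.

Effective arrival rate: λ_eff = λ/(1-p) = 6.9/(1-0.15) = 6.9/0.85 = 8.11765
ρ = λ_eff/μ = 8.11765/10.4 = 0.780543
L = ρ/(1-ρ) = 0.780543/(1-0.780543) = 3.5567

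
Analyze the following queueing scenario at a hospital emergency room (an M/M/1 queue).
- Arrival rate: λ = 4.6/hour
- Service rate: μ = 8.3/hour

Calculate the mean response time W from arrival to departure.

First, compute utilization: ρ = λ/μ = 4.6/8.3 = 0.5542
For M/M/1: W = 1/(μ-λ)
W = 1/(8.3-4.6) = 1/3.70
W = 0.2703 hours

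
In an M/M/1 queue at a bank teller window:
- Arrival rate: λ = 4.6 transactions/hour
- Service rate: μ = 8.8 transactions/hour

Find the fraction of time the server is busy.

Server utilization: ρ = λ/μ
ρ = 4.6/8.8 = 0.5227
The server is busy 52.27% of the time.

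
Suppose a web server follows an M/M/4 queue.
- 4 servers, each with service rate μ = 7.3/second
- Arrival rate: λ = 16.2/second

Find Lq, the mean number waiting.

Traffic intensity: ρ = λ/(cμ) = 16.2/(4×7.3) = 0.5548
Since ρ = 0.5548 < 1, system is stable.
Offered load a = λ/μ = cρ = 16.2/7.3 = 2.2192
P₀ = [ Σₙ₌₀^3 aⁿ/n! + a^4/(4!(1-ρ)) ]⁻¹
Σ = a^0/0! + a^1/1! + a^2/2! + a^3/3! = 1.00000 + 2.21918 + 2.46238 + 1.82148 = 7.5030
a^4/(4!(1-ρ)) = 24.2532/(24 × 0.44521) = 2.2698
P₀ = 1/(7.5030 + 2.2698) = 0.1023
Lq = P₀·a^4·ρ / (4!(1-ρ)²) = 0.1023 × 24.2532 × 0.5548 / (24 × 0.1982) = 0.2894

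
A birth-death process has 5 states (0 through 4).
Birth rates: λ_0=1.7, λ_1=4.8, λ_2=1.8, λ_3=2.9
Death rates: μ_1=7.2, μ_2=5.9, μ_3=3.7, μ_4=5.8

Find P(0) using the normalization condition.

Ratios P(n)/P(0) = (λ₀···λₙ₋₁)/(μ₁···μₙ):
P(1)/P(0) = (1.7)/(7.2) = 0.2361
P(2)/P(0) = (1.7×4.8)/(7.2×5.9) = 0.1921
P(3)/P(0) = (1.7×4.8×1.8)/(7.2×5.9×3.7) = 0.09345
P(4)/P(0) = (1.7×4.8×1.8×2.9)/(7.2×5.9×3.7×5.8) = 0.04672

Normalization: ∑ P(n) = 1
P(0) × (1.0000 + 0.2361 + 0.1921 + 0.09345 + 0.04672) = 1
P(0) × 1.5684 = 1
P(0) = 1/1.5684 = 0.6376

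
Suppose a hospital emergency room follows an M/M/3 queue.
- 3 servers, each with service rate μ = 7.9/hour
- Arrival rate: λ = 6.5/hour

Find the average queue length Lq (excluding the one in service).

Traffic intensity: ρ = λ/(cμ) = 6.5/(3×7.9) = 0.2743
Since ρ = 0.2743 < 1, system is stable.
Offered load a = λ/μ = cρ = 6.5/7.9 = 0.8228
P₀ = [ Σₙ₌₀^2 aⁿ/n! + a^3/(3!(1-ρ)) ]⁻¹
Σ = a^0/0! + a^1/1! + a^2/2! = 1.0000 + 0.8228 + 0.3385 = 2.1613
a^3/(3!(1-ρ)) = 0.5570/(6 × 0.7257) = 0.1279
P₀ = 1/(2.1613 + 0.1279) = 0.4368
Lq = P₀·a^3·ρ / (3!(1-ρ)²) = 0.4368 × 0.5570 × 0.2743 / (6 × 0.5267) = 0.02112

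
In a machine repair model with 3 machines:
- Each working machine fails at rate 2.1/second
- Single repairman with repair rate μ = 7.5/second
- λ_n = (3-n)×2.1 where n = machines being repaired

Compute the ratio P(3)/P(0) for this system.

P(3)/P(0) = ∏_{i=0}^{3-1} λ_i/μ_{i+1}
= (3-0)×2.1/7.5 × (3-1)×2.1/7.5 × (3-2)×2.1/7.5
= 0.1317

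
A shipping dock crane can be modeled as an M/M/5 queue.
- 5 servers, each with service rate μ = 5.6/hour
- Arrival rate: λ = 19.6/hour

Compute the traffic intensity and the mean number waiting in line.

Traffic intensity: ρ = λ/(cμ) = 19.6/(5×5.6) = 0.7000
Since ρ = 0.7000 < 1, system is stable.
Offered load a = λ/μ = cρ = 19.6/5.6 = 3.5000
P₀ = [ Σₙ₌₀^4 aⁿ/n! + a^5/(5!(1-ρ)) ]⁻¹
Σ = a^0/0! + a^1/1! + a^2/2! + a^3/3! + a^4/4! = 1.0000 + 3.5000 + 6.1250 + 7.1458 + 6.2526 = 24.0234
a^5/(5!(1-ρ)) = 525.2188/(120 × 0.3000) = 14.5894
P₀ = 1/(24.0234 + 14.5894) = 0.02590
Lq = P₀·a^5·ρ / (5!(1-ρ)²) = 0.025898 × 525.2188 × 0.70000 / (120 × 0.090000) = 0.8816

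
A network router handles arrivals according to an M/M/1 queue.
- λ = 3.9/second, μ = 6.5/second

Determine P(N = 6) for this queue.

ρ = λ/μ = 3.9/6.5 = 0.6000
P(n) = (1-ρ)ρⁿ
P(6) = (1-0.6000) × 0.6000^6
P(6) = 0.4000 × 0.04666
P(6) = 0.01866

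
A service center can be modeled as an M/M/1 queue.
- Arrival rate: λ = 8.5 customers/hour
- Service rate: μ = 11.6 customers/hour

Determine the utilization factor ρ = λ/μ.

Server utilization: ρ = λ/μ
ρ = 8.5/11.6 = 0.7328
The server is busy 73.28% of the time.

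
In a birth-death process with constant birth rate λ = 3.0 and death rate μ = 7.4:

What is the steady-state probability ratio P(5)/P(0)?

For constant rates: P(n)/P(0) = (λ/μ)^n
P(5)/P(0) = (3.0/7.4)^5 = 0.4054^5 = 0.01095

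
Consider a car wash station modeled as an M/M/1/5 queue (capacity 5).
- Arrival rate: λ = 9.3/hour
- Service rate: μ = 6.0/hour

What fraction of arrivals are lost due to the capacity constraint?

ρ = λ/μ = 9.3/6.0 = 1.5500
P₀ = (1-ρ)/(1-ρ^(K+1)) = (1-1.5500)/(1-1.5500^6) = -0.5500/-12.8672 = 0.04274
P_K = P₀×ρ^K = 0.04274 × 1.5500^5 = 0.04274 × 8.9466 = 0.3824
Blocking probability = 38.24%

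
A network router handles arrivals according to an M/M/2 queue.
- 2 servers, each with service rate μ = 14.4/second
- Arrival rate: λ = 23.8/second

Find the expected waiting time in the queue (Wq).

Traffic intensity: ρ = λ/(cμ) = 23.8/(2×14.4) = 0.8264
Since ρ = 0.8264 < 1, system is stable.
Offered load a = λ/μ = cρ = 23.8/14.4 = 1.6528
P₀ = [ Σₙ₌₀^1 aⁿ/n! + a^2/(2!(1-ρ)) ]⁻¹
Σ = a^0/0! + a^1/1! = 1.0000 + 1.6528 = 2.6528
a^2/(2!(1-ρ)) = 2.73167/(2 × 0.173611) = 7.8672
P₀ = 1/(2.6528 + 7.8672) = 0.09506
Lq = P₀·a^2·ρ / (2!(1-ρ)²) = 0.095057 × 2.7317 × 0.82639 / (2 × 0.030141) = 3.5597
Wq = Lq/λ = 3.5597/23.8 = 0.1496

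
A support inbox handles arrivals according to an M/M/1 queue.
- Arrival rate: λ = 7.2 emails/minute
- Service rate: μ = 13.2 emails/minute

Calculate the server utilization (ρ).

Server utilization: ρ = λ/μ
ρ = 7.2/13.2 = 0.5455
The server is busy 54.55% of the time.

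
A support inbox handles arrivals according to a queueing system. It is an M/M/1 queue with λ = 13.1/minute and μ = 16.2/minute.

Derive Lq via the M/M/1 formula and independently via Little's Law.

Method 1 (direct): Lq = λ²/(μ(μ-λ)) = 171.61/(16.2 × 3.10) = 3.4172

Method 2 (Little's Law):
W = 1/(μ-λ) = 1/3.10 = 0.32258
Wq = W - 1/μ = 0.32258 - 0.061728 = 0.260852
Lq = λWq = 13.1 × 0.260852 = 3.4172 ✔ (matches Method 1)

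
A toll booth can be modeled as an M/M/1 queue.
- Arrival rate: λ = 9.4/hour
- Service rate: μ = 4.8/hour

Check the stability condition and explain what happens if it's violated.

Stability requires ρ = λ/(cμ) < 1
ρ = 9.4/(1 × 4.8) = 9.4/4.80 = 1.9583
Since 1.9583 ≥ 1, the system is UNSTABLE.
Queue grows without bound. Need μ > λ = 9.4.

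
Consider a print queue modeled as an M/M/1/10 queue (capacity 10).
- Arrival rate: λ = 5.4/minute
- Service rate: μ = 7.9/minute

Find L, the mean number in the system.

ρ = λ/μ = 5.4/7.9 = 0.6835443
P₀ = (1-ρ)/(1-ρ^(K+1)) = (1-0.6835443)/(1-0.6835443^11) = 0.316456/0.984779 = 0.3213
P_K = P₀×ρ^K = 0.32135 × 0.6835443^10 = 0.32135 × 0.022267 = 0.007156
L = ρ[1 - (K+1)ρ^K + Kρ^(K+1)] / [(1-ρ)(1-ρ^(K+1))]
L = 0.6835443 × (1 - 11×0.022267 + 10×0.015221) / ((1 - 0.6835443) × (1 - 0.015221)) = 1.9900 jobs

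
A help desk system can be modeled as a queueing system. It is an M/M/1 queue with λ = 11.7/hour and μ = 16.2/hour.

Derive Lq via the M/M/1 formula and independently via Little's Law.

Method 1 (direct): Lq = λ²/(μ(μ-λ)) = 136.89/(16.2 × 4.50) = 1.8778

Method 2 (Little's Law):
W = 1/(μ-λ) = 1/4.50 = 0.222222
Wq = W - 1/μ = 0.222222 - 0.0617284 = 0.160494
Lq = λWq = 11.7 × 0.160494 = 1.8778 ✔ (matches Method 1)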